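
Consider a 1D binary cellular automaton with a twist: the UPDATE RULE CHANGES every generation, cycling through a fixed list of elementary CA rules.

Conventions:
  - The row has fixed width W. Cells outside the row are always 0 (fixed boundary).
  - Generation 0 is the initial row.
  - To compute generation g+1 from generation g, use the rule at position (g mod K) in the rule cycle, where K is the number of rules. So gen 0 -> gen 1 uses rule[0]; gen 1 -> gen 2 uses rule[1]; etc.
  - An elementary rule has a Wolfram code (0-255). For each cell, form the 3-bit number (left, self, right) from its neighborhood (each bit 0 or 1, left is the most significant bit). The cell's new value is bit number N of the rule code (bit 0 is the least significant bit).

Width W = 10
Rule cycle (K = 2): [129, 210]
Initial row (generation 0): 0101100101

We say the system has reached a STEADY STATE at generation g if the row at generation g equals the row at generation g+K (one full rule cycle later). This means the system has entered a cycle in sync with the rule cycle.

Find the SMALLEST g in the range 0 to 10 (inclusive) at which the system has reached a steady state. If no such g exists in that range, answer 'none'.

Gen 0: 0101100101
Gen 1 (rule 129): 0000000000
Gen 2 (rule 210): 0000000000
Gen 3 (rule 129): 1111111111
Gen 4 (rule 210): 0111111111
Gen 5 (rule 129): 0011111110
Gen 6 (rule 210): 0101111111
Gen 7 (rule 129): 0000111110
Gen 8 (rule 210): 0001011111
Gen 9 (rule 129): 1100001110
Gen 10 (rule 210): 0110010111
Gen 11 (rule 129): 0000000010
Gen 12 (rule 210): 0000000101

Answer: none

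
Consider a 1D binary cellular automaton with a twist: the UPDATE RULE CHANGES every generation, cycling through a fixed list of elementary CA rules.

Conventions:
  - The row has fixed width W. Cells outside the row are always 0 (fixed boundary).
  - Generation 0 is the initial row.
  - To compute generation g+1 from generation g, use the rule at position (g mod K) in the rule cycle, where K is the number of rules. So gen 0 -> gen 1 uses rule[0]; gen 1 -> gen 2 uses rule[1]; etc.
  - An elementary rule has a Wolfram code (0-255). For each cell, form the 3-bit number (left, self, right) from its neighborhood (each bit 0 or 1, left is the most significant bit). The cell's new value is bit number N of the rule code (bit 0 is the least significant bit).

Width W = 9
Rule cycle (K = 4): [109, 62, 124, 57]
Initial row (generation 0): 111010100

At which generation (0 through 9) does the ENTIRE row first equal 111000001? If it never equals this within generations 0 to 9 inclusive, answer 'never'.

Answer: 7

Derivation:
Gen 0: 111010100
Gen 1 (rule 109): 101111101
Gen 2 (rule 62): 111000011
Gen 3 (rule 124): 101100011
Gen 4 (rule 57): 011011010
Gen 5 (rule 109): 011111110
Gen 6 (rule 62): 110000001
Gen 7 (rule 124): 111000001
Gen 8 (rule 57): 100111100
Gen 9 (rule 109): 100100101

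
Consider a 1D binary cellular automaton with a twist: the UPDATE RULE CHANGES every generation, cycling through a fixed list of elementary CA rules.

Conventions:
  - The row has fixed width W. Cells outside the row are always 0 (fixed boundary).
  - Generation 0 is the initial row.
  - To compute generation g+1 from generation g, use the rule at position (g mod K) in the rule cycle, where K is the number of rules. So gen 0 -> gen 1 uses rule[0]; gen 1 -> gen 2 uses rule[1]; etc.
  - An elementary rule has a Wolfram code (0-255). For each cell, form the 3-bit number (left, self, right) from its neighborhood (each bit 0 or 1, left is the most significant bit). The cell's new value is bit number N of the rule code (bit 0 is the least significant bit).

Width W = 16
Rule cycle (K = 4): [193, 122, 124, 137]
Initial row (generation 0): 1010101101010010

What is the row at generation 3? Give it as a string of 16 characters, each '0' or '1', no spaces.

Gen 0: 1010101101010010
Gen 1 (rule 193): 0000000100000000
Gen 2 (rule 122): 0000001010000000
Gen 3 (rule 124): 0000001111000000

Answer: 0000001111000000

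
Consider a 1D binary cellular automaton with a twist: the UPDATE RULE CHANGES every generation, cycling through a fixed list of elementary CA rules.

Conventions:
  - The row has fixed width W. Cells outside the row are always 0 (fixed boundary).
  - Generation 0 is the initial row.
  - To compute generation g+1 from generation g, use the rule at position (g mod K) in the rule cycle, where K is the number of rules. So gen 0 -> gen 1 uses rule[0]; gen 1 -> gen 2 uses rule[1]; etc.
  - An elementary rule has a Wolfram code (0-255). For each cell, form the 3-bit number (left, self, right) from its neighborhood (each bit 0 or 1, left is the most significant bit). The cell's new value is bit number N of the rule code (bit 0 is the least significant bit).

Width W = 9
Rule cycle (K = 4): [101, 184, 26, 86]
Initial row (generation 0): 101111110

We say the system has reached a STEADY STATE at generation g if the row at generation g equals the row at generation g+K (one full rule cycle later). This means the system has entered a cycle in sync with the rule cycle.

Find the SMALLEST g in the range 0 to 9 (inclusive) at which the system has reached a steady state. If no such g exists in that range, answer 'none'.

Answer: 5

Derivation:
Gen 0: 101111110
Gen 1 (rule 101): 110000010
Gen 2 (rule 184): 101000001
Gen 3 (rule 26): 000100010
Gen 4 (rule 86): 001110111
Gen 5 (rule 101): 100011001
Gen 6 (rule 184): 010010100
Gen 7 (rule 26): 101100010
Gen 8 (rule 86): 100110111
Gen 9 (rule 101): 100011001
Gen 10 (rule 184): 010010100
Gen 11 (rule 26): 101100010
Gen 12 (rule 86): 100110111
Gen 13 (rule 101): 100011001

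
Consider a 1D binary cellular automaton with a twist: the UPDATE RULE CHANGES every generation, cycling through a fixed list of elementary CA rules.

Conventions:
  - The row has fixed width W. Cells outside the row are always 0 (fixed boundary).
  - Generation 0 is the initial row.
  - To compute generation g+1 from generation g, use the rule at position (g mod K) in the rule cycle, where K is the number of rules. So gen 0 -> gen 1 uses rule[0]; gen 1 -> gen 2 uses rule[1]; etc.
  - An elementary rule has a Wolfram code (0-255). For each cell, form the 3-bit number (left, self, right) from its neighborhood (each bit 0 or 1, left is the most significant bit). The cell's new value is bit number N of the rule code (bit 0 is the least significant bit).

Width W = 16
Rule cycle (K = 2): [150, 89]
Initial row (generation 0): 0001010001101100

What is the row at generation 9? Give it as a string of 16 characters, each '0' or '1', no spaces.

Answer: 1010011001111010

Derivation:
Gen 0: 0001010001101100
Gen 1 (rule 150): 0011011010000010
Gen 2 (rule 89): 1011011001111001
Gen 3 (rule 150): 1000000110110111
Gen 4 (rule 89): 0111110110110101
Gen 5 (rule 150): 1011100000000101
Gen 6 (rule 89): 0010111111110000
Gen 7 (rule 150): 0110011111101000
Gen 8 (rule 89): 0111010000100111
Gen 9 (rule 150): 1010011001111010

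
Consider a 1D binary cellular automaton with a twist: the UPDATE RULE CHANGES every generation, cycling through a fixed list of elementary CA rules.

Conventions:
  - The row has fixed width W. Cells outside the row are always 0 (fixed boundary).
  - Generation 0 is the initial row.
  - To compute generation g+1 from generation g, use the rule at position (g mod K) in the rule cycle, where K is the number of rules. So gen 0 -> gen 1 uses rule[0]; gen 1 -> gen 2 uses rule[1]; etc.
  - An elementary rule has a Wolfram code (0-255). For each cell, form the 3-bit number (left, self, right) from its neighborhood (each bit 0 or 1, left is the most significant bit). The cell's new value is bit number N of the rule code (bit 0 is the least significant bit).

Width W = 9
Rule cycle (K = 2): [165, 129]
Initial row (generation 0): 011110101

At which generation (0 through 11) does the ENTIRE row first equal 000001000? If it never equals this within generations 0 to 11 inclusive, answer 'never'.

Answer: 6

Derivation:
Gen 0: 011110101
Gen 1 (rule 165): 001101111
Gen 2 (rule 129): 100000110
Gen 3 (rule 165): 101110000
Gen 4 (rule 129): 000100111
Gen 5 (rule 165): 110100010
Gen 6 (rule 129): 000001000
Gen 7 (rule 165): 111101011
Gen 8 (rule 129): 011000000
Gen 9 (rule 165): 000011111
Gen 10 (rule 129): 111001110
Gen 11 (rule 165): 010000100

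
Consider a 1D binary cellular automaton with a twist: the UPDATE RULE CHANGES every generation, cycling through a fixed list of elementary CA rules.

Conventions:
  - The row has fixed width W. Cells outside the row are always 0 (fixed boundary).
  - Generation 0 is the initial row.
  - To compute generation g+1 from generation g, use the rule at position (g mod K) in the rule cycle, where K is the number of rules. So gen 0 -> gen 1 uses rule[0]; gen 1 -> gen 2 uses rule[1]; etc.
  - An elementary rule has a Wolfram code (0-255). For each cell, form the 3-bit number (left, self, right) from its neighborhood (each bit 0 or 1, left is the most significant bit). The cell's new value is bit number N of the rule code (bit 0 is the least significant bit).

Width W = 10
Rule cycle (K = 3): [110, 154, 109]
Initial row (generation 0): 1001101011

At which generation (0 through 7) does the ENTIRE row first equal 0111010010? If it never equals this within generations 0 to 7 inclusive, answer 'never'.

Answer: never

Derivation:
Gen 0: 1001101011
Gen 1 (rule 110): 1011111111
Gen 2 (rule 154): 0011111110
Gen 3 (rule 109): 1010000010
Gen 4 (rule 110): 1110000110
Gen 5 (rule 154): 1101001101
Gen 6 (rule 109): 1111001111
Gen 7 (rule 110): 1001011001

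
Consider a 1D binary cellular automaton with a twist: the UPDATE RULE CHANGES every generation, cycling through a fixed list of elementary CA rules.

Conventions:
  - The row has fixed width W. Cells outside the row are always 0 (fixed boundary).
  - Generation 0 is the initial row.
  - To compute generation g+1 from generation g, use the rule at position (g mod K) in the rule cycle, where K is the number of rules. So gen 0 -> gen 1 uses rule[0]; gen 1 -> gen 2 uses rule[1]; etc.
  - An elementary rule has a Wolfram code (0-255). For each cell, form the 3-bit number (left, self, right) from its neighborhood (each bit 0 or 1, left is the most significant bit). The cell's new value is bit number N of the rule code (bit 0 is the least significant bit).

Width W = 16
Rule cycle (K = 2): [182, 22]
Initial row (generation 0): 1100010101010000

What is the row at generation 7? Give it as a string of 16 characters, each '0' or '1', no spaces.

Gen 0: 1100010101010000
Gen 1 (rule 182): 0010111111111000
Gen 2 (rule 22): 0110000000000100
Gen 3 (rule 182): 1001000000001110
Gen 4 (rule 22): 1111100000010001
Gen 5 (rule 182): 0111010000111011
Gen 6 (rule 22): 1000011001000000
Gen 7 (rule 182): 1100100111100000

Answer: 1100100111100000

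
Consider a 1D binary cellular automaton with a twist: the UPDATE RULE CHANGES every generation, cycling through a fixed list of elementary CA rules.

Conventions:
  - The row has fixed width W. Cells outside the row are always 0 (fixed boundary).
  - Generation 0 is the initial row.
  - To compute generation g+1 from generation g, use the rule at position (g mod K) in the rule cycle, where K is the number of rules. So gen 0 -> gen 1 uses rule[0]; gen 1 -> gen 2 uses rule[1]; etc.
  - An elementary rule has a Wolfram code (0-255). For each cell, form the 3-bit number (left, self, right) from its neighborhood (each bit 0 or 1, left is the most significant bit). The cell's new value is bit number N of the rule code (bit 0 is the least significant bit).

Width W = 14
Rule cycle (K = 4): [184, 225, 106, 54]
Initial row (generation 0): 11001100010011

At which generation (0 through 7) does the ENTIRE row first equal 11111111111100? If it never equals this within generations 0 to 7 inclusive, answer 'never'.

Answer: 4

Derivation:
Gen 0: 11001100010011
Gen 1 (rule 184): 10101010001010
Gen 2 (rule 225): 01010100100100
Gen 3 (rule 106): 10101001001000
Gen 4 (rule 54): 11111111111100
Gen 5 (rule 184): 11111111111010
Gen 6 (rule 225): 01111111111100
Gen 7 (rule 106): 11000000000100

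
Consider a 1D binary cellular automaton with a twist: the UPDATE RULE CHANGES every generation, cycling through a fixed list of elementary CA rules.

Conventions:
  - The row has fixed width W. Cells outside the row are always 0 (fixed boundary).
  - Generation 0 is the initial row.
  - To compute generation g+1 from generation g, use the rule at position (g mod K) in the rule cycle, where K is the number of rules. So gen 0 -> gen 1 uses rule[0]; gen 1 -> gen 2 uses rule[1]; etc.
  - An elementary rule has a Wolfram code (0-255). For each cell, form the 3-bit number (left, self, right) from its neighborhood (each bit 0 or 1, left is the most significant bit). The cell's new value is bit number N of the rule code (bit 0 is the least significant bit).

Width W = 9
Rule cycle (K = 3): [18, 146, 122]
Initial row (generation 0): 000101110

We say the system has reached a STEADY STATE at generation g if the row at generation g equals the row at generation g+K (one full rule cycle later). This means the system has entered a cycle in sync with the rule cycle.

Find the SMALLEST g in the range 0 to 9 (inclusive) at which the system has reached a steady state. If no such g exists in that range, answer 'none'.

Gen 0: 000101110
Gen 1 (rule 18): 001000001
Gen 2 (rule 146): 010100010
Gen 3 (rule 122): 101010101
Gen 4 (rule 18): 000000000
Gen 5 (rule 146): 000000000
Gen 6 (rule 122): 000000000
Gen 7 (rule 18): 000000000
Gen 8 (rule 146): 000000000
Gen 9 (rule 122): 000000000
Gen 10 (rule 18): 000000000
Gen 11 (rule 146): 000000000
Gen 12 (rule 122): 000000000

Answer: 4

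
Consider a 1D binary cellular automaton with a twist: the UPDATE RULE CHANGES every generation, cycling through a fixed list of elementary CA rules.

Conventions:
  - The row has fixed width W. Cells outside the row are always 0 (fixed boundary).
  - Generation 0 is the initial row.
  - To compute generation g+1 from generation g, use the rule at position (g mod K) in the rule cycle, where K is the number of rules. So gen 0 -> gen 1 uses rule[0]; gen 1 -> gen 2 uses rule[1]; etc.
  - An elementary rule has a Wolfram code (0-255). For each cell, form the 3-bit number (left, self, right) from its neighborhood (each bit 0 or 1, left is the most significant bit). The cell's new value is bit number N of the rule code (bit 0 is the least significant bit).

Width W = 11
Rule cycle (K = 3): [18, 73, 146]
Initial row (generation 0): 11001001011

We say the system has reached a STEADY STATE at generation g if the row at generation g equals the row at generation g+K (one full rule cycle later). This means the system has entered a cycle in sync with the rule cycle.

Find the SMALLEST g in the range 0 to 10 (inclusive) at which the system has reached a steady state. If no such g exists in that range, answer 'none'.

Gen 0: 11001001011
Gen 1 (rule 18): 00110110000
Gen 2 (rule 73): 10110110111
Gen 3 (rule 146): 00000000010
Gen 4 (rule 18): 00000000101
Gen 5 (rule 73): 11111110000
Gen 6 (rule 146): 01111101000
Gen 7 (rule 18): 10000000100
Gen 8 (rule 73): 00111110001
Gen 9 (rule 146): 01011101010
Gen 10 (rule 18): 10000000001
Gen 11 (rule 73): 00111111100
Gen 12 (rule 146): 01011111010
Gen 13 (rule 18): 10000000001

Answer: 10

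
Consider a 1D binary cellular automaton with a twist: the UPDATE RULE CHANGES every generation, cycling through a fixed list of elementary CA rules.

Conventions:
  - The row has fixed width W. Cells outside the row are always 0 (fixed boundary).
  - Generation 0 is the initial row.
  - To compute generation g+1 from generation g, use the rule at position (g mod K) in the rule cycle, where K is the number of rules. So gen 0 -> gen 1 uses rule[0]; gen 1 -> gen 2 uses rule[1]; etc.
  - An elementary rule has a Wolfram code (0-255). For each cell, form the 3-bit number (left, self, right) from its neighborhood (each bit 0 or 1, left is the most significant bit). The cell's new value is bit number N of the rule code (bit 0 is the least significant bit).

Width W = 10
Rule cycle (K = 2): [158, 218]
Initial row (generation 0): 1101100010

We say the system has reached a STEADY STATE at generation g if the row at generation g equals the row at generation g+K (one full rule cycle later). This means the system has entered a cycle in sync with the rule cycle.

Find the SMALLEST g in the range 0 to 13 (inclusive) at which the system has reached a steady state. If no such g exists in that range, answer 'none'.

Gen 0: 1101100010
Gen 1 (rule 158): 1001010111
Gen 2 (rule 218): 0110000111
Gen 3 (rule 158): 1101001110
Gen 4 (rule 218): 1100111111
Gen 5 (rule 158): 1011111110
Gen 6 (rule 218): 0011111111
Gen 7 (rule 158): 0111111110
Gen 8 (rule 218): 1111111111
Gen 9 (rule 158): 1111111110
Gen 10 (rule 218): 1111111111
Gen 11 (rule 158): 1111111110
Gen 12 (rule 218): 1111111111
Gen 13 (rule 158): 1111111110
Gen 14 (rule 218): 1111111111
Gen 15 (rule 158): 1111111110

Answer: 8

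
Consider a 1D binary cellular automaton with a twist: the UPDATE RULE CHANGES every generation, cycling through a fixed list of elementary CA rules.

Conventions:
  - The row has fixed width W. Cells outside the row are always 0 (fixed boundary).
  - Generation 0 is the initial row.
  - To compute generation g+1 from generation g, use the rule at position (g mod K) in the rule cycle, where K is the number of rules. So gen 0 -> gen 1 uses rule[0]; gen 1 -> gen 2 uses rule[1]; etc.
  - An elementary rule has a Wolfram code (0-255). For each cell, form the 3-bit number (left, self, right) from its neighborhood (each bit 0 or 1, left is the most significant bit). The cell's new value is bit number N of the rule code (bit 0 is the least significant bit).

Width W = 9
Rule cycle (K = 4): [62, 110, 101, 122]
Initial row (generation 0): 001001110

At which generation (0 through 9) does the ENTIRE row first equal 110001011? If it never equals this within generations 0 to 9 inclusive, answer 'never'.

Answer: 2

Derivation:
Gen 0: 001001110
Gen 1 (rule 62): 011111001
Gen 2 (rule 110): 110001011
Gen 3 (rule 101): 010101101
Gen 4 (rule 122): 101011110
Gen 5 (rule 62): 111110001
Gen 6 (rule 110): 100010011
Gen 7 (rule 101): 101010001
Gen 8 (rule 122): 010101010
Gen 9 (rule 62): 111111111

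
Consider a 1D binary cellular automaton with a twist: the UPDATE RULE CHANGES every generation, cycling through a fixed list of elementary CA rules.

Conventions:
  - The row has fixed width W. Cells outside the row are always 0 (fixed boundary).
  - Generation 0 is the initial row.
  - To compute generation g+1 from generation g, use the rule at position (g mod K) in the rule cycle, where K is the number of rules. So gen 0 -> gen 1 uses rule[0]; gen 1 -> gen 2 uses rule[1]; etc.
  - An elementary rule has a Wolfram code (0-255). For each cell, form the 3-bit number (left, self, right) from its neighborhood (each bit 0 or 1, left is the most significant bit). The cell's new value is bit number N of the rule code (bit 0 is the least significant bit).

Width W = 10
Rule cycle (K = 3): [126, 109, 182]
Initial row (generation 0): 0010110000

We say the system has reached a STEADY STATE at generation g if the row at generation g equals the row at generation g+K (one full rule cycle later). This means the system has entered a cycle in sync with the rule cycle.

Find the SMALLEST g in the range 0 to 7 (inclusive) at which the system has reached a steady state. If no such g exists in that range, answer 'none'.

Answer: none

Derivation:
Gen 0: 0010110000
Gen 1 (rule 126): 0111111000
Gen 2 (rule 109): 0100001011
Gen 3 (rule 182): 1110011100
Gen 4 (rule 126): 1011110110
Gen 5 (rule 109): 1110011110
Gen 6 (rule 182): 0101101101
Gen 7 (rule 126): 1111111111
Gen 8 (rule 109): 1000000001
Gen 9 (rule 182): 1100000011
Gen 10 (rule 126): 1110000111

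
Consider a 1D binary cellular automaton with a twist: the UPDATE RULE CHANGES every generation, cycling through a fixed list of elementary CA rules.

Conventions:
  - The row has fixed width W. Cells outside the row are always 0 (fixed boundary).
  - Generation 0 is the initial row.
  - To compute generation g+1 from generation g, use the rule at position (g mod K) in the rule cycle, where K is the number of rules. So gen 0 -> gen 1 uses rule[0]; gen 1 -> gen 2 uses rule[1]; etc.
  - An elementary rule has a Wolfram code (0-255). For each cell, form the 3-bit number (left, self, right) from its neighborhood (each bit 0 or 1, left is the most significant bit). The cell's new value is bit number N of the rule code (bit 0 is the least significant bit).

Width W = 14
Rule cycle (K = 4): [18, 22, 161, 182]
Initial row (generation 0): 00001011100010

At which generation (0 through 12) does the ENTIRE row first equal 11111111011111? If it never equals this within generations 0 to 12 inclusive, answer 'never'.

Gen 0: 00001011100010
Gen 1 (rule 18): 00010000010101
Gen 2 (rule 22): 00111000110101
Gen 3 (rule 161): 10010010001010
Gen 4 (rule 182): 11111111011111
Gen 5 (rule 18): 00000000000000
Gen 6 (rule 22): 00000000000000
Gen 7 (rule 161): 11111111111111
Gen 8 (rule 182): 01111111111110
Gen 9 (rule 18): 10000000000001
Gen 10 (rule 22): 11000000000011
Gen 11 (rule 161): 00011111111000
Gen 12 (rule 182): 00101111110100

Answer: 4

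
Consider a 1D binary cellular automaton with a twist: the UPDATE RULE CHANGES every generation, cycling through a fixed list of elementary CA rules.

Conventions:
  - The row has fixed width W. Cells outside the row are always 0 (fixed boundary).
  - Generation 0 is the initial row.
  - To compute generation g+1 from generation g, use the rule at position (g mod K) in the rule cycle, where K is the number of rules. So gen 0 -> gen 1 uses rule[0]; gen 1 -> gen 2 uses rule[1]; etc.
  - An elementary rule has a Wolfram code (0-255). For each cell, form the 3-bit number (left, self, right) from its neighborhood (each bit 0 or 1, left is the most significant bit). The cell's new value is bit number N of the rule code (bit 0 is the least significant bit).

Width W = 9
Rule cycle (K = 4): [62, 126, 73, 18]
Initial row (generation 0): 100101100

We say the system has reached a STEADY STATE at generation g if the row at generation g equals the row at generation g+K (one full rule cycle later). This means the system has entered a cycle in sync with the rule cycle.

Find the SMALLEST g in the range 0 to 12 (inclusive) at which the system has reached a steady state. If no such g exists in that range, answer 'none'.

Answer: 12

Derivation:
Gen 0: 100101100
Gen 1 (rule 62): 111111010
Gen 2 (rule 126): 100001111
Gen 3 (rule 73): 001101001
Gen 4 (rule 18): 010000110
Gen 5 (rule 62): 111001101
Gen 6 (rule 126): 101111111
Gen 7 (rule 73): 001000001
Gen 8 (rule 18): 010100010
Gen 9 (rule 62): 111110111
Gen 10 (rule 126): 100011101
Gen 11 (rule 73): 001010100
Gen 12 (rule 18): 010000010
Gen 13 (rule 62): 111000111
Gen 14 (rule 126): 101101101
Gen 15 (rule 73): 001101100
Gen 16 (rule 18): 010000010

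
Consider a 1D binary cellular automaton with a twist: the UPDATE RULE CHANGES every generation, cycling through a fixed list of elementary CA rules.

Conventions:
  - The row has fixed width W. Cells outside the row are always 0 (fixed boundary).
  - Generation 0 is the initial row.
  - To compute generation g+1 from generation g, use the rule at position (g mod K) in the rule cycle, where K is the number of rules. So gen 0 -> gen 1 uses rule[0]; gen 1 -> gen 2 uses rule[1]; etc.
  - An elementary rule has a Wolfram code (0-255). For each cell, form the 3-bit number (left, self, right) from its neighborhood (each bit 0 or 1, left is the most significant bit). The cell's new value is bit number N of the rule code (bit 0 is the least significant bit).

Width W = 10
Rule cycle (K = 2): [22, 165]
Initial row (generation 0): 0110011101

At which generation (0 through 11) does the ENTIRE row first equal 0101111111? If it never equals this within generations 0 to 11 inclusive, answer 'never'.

Gen 0: 0110011101
Gen 1 (rule 22): 1001100001
Gen 2 (rule 165): 1000001101
Gen 3 (rule 22): 1100010001
Gen 4 (rule 165): 0001010101
Gen 5 (rule 22): 0011010101
Gen 6 (rule 165): 1000111111
Gen 7 (rule 22): 1101000000
Gen 8 (rule 165): 0011011111
Gen 9 (rule 22): 0100000000
Gen 10 (rule 165): 0101111111
Gen 11 (rule 22): 1100000000

Answer: 10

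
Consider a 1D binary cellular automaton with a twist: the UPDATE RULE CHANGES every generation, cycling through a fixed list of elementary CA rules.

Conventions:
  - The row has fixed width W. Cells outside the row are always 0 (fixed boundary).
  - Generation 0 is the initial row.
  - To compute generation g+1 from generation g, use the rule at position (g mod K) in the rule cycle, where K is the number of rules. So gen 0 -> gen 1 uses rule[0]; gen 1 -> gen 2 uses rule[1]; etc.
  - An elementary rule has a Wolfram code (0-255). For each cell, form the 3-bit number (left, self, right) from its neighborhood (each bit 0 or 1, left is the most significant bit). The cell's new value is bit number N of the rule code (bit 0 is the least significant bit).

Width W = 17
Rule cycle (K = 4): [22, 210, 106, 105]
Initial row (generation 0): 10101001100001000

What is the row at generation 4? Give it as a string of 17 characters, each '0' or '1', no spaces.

Gen 0: 10101001100001000
Gen 1 (rule 22): 10101110010011100
Gen 2 (rule 210): 00000111101101110
Gen 3 (rule 106): 00001100111111010
Gen 4 (rule 105): 11101100100001100

Answer: 11101100100001100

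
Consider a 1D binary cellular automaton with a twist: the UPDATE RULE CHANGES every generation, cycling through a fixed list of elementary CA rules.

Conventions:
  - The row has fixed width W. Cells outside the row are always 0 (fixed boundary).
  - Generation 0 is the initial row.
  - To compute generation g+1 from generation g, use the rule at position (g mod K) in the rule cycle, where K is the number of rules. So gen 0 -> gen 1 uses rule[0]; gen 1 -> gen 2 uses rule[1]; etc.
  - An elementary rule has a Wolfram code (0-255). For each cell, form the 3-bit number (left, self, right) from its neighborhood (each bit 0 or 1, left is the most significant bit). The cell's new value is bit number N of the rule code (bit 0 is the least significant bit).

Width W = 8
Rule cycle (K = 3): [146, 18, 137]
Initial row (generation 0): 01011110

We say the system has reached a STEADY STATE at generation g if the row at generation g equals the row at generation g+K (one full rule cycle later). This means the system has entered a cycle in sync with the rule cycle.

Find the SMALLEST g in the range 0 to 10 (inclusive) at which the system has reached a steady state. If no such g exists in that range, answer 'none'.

Gen 0: 01011110
Gen 1 (rule 146): 10001101
Gen 2 (rule 18): 01010000
Gen 3 (rule 137): 00000111
Gen 4 (rule 146): 00001010
Gen 5 (rule 18): 00010001
Gen 6 (rule 137): 11000100
Gen 7 (rule 146): 00101010
Gen 8 (rule 18): 01000001
Gen 9 (rule 137): 00011100
Gen 10 (rule 146): 00101010
Gen 11 (rule 18): 01000001
Gen 12 (rule 137): 00011100
Gen 13 (rule 146): 00101010

Answer: 7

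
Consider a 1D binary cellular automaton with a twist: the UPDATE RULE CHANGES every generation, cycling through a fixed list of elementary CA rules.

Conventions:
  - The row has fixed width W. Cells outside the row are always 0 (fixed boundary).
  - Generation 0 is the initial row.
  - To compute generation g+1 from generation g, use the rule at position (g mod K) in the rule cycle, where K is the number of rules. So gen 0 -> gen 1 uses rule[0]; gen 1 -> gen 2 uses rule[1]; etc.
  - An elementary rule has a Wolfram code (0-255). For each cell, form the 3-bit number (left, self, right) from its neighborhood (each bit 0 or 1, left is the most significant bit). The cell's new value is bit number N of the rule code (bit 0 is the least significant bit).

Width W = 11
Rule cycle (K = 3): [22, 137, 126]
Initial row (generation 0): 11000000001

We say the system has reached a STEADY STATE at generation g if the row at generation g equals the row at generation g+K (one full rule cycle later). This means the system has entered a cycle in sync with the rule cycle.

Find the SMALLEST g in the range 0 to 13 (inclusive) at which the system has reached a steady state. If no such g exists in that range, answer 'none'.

Gen 0: 11000000001
Gen 1 (rule 22): 00100000011
Gen 2 (rule 137): 10001111010
Gen 3 (rule 126): 11011001111
Gen 4 (rule 22): 00000110000
Gen 5 (rule 137): 11110100111
Gen 6 (rule 126): 10011111101
Gen 7 (rule 22): 11100000001
Gen 8 (rule 137): 11001111100
Gen 9 (rule 126): 11111000110
Gen 10 (rule 22): 00000101001
Gen 11 (rule 137): 11110000000
Gen 12 (rule 126): 10011000000
Gen 13 (rule 22): 11100100000
Gen 14 (rule 137): 11000001111
Gen 15 (rule 126): 11100011001
Gen 16 (rule 22): 00010100111

Answer: none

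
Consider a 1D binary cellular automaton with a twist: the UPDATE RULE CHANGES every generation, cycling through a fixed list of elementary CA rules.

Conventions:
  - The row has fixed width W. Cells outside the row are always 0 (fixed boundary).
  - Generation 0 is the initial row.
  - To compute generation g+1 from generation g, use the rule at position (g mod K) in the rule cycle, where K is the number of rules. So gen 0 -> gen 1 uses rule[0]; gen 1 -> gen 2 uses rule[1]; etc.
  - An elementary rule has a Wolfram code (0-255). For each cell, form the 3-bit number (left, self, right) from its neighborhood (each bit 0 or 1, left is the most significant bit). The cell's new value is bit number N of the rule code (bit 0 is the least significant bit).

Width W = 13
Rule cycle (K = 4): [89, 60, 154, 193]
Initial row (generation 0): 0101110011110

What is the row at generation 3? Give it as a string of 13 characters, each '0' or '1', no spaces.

Gen 0: 0101110011110
Gen 1 (rule 89): 0001011010011
Gen 2 (rule 60): 0001110111010
Gen 3 (rule 154): 0011100110001

Answer: 0011100110001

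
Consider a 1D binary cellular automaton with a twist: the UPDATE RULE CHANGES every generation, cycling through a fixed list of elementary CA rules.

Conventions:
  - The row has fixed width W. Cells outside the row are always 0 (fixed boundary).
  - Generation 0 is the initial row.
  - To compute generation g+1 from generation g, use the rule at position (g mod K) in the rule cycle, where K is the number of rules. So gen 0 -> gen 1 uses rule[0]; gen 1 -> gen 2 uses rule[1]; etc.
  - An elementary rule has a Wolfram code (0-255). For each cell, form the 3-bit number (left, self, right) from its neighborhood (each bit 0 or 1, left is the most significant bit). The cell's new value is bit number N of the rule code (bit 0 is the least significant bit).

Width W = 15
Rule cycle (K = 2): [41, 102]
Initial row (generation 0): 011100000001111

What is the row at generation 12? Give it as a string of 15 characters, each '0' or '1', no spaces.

Answer: 101011101100110

Derivation:
Gen 0: 011100000001111
Gen 1 (rule 41): 010001111101000
Gen 2 (rule 102): 110010000111000
Gen 3 (rule 41): 100000110100011
Gen 4 (rule 102): 100001011100101
Gen 5 (rule 41): 001100110000010
Gen 6 (rule 102): 010101010000110
Gen 7 (rule 41): 001010100110100
Gen 8 (rule 102): 011111101011100
Gen 9 (rule 41): 010000010110001
Gen 10 (rule 102): 110000111010011
Gen 11 (rule 41): 100110100100010
Gen 12 (rule 102): 101011101100110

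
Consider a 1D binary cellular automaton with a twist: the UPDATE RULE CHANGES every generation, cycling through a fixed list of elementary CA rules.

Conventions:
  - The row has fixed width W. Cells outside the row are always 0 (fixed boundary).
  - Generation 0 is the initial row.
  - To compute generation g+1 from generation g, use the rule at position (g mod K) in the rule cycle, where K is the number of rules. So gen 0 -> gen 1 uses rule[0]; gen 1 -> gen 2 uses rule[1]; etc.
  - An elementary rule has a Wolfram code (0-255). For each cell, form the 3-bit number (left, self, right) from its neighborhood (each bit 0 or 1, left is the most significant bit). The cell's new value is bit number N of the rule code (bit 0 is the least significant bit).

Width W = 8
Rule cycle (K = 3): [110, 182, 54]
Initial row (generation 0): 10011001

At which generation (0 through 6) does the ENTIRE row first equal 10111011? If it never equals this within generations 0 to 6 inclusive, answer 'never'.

Gen 0: 10011001
Gen 1 (rule 110): 10111011
Gen 2 (rule 182): 11010100
Gen 3 (rule 54): 00111110
Gen 4 (rule 110): 01100010
Gen 5 (rule 182): 10010111
Gen 6 (rule 54): 11111000

Answer: 1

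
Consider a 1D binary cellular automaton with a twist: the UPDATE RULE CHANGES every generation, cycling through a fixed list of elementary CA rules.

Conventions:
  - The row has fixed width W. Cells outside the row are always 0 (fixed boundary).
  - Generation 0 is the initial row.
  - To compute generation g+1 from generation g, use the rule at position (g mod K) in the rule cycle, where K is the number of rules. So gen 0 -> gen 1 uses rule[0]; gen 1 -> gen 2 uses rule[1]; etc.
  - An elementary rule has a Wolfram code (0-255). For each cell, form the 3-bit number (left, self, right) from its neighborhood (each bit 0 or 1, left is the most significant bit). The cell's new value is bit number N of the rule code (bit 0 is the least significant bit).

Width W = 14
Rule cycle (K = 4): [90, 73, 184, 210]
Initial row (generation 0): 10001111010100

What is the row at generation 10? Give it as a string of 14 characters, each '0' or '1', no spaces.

Gen 0: 10001111010100
Gen 1 (rule 90): 01011001000010
Gen 2 (rule 73): 00011000011000
Gen 3 (rule 184): 00010100010100
Gen 4 (rule 210): 00100010100010
Gen 5 (rule 90): 01010100010101
Gen 6 (rule 73): 00000001000000
Gen 7 (rule 184): 00000000100000
Gen 8 (rule 210): 00000001010000
Gen 9 (rule 90): 00000010001000
Gen 10 (rule 73): 11111000100011

Answer: 11111000100011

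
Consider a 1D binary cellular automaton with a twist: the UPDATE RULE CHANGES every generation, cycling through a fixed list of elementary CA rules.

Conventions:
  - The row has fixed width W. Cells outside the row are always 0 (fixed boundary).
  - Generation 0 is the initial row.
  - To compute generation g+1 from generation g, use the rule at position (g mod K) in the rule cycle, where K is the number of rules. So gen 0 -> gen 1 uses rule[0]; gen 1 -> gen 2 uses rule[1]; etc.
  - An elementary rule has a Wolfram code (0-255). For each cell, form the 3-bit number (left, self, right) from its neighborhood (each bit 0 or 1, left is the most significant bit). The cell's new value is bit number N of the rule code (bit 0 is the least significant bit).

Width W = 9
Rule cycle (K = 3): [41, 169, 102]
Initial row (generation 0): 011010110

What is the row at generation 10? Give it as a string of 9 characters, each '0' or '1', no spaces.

Gen 0: 011010110
Gen 1 (rule 41): 010101100
Gen 2 (rule 169): 001011001
Gen 3 (rule 102): 011101011
Gen 4 (rule 41): 010010110
Gen 5 (rule 169): 000001100
Gen 6 (rule 102): 000010100
Gen 7 (rule 41): 111001001
Gen 8 (rule 169): 110000000
Gen 9 (rule 102): 010000000
Gen 10 (rule 41): 000111111

Answer: 000111111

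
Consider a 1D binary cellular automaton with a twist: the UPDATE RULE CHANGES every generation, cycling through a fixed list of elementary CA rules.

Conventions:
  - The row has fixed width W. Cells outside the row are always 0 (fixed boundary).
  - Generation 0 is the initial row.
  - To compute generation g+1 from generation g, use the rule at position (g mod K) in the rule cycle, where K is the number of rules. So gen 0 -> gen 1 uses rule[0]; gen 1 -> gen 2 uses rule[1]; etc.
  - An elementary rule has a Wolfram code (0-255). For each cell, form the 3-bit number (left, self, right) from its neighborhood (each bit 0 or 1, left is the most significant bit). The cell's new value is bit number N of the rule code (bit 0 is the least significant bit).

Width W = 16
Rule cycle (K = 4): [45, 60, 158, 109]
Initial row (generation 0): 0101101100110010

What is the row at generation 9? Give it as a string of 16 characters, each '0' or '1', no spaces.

Gen 0: 0101101100110010
Gen 1 (rule 45): 0111011000100010
Gen 2 (rule 60): 0100110100110011
Gen 3 (rule 158): 1111100111101110
Gen 4 (rule 109): 1000100100111010
Gen 5 (rule 45): 1010100100100110
Gen 6 (rule 60): 1111110110110101
Gen 7 (rule 158): 1111100100100101
Gen 8 (rule 109): 1000100100100111
Gen 9 (rule 45): 1010100100100100

Answer: 1010100100100100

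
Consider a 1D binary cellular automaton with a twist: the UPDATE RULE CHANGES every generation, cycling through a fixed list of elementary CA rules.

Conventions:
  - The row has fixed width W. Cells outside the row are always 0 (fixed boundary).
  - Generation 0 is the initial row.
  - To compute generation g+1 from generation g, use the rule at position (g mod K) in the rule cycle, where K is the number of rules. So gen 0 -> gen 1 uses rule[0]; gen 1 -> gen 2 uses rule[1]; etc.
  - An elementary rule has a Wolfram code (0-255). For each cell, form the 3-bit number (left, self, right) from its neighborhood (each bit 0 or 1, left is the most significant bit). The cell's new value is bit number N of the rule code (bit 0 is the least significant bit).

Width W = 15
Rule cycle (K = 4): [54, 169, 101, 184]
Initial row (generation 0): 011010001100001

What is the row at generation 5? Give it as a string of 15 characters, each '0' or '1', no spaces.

Answer: 111100100001111

Derivation:
Gen 0: 011010001100001
Gen 1 (rule 54): 100111010010011
Gen 2 (rule 169): 000110100000010
Gen 3 (rule 101): 110011101111010
Gen 4 (rule 184): 101011011110101
Gen 5 (rule 54): 111100100001111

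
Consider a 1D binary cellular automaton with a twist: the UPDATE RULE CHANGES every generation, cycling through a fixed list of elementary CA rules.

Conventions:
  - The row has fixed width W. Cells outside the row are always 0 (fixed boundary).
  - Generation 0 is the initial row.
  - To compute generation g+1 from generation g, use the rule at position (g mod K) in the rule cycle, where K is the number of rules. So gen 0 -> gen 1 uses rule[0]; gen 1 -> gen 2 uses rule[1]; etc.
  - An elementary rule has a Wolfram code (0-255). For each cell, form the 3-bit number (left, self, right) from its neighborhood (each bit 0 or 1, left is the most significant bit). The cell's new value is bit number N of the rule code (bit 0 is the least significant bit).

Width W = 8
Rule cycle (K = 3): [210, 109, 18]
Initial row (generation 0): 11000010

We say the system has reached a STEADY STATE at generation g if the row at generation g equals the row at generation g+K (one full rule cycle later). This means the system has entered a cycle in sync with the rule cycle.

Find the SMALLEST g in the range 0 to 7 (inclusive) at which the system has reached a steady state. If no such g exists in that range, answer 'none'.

Answer: 6

Derivation:
Gen 0: 11000010
Gen 1 (rule 210): 01100101
Gen 2 (rule 109): 01100111
Gen 3 (rule 18): 10011000
Gen 4 (rule 210): 01101100
Gen 5 (rule 109): 01111101
Gen 6 (rule 18): 10000000
Gen 7 (rule 210): 01000000
Gen 8 (rule 109): 01011111
Gen 9 (rule 18): 10000000
Gen 10 (rule 210): 01000000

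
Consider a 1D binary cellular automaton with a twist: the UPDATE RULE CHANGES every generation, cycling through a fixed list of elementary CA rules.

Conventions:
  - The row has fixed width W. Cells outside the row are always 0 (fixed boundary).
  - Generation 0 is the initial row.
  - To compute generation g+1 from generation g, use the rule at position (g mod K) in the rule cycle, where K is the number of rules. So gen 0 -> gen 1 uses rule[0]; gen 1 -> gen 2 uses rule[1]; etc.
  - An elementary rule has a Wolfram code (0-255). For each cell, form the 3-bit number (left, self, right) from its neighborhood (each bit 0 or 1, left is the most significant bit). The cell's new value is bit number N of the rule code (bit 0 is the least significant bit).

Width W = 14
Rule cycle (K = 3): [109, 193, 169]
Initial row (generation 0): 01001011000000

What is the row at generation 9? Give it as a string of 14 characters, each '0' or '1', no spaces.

Gen 0: 01001011000000
Gen 1 (rule 109): 01001111011111
Gen 2 (rule 193): 00000111001111
Gen 3 (rule 169): 11110110001110
Gen 4 (rule 109): 10011110101010
Gen 5 (rule 193): 00001110000000
Gen 6 (rule 169): 11101100111111
Gen 7 (rule 109): 10111100100001
Gen 8 (rule 193): 00011100001100
Gen 9 (rule 169): 11011001101001

Answer: 11011001101001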